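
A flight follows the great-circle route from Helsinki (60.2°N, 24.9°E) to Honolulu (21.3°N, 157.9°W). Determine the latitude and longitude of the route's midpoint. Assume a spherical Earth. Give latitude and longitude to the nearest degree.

≈ 70°N, 161°W

Convert each endpoint to a unit vector on the sphere (x = cos φ cos λ, y = cos φ sin λ, z = sin φ).
The central angle between the endpoints is δ = arccos(p₁·p₂) ≈ 1.719 rad (98.5°).
Interpolate at f = 1/2 with slerp weights a = sin((1−f)δ)/sin δ ≈ 0.766, b = sin(fδ)/sin δ ≈ 0.766.
p = a·p₁ + b·p₂ ≈ (-0.316, -0.108, 0.943); φ = arcsin(p_z) ≈ 70.50°, λ = atan2(p_y, p_x) ≈ -161.09°.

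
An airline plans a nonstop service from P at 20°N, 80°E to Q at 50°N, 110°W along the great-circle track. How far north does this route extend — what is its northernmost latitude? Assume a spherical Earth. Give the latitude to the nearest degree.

The great circle lies in the plane with unit normal n̂ = (p₁ × p₂)/|p₁ × p₂|.
Here n̂_z ≈ +0.111; the vertex latitude is φ_max = arccos|n̂_z| ≈ 83.6°.
Check via Clairaut: cos φ_max = |cos φ₁| · sin C = cos(20.0°)·sin(6.8°) ≈ 0.111, again giving ≈ 83.6°.

≈ 84°N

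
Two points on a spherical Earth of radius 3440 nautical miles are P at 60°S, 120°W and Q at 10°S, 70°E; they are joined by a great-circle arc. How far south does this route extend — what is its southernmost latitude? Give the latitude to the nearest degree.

≈ 85°S

The great circle lies in the plane with unit normal n̂ = (p₁ × p₂)/|p₁ × p₂|.
Here n̂_z ≈ -0.091; the vertex latitude is φ_max = arccos|n̂_z| ≈ 84.8°.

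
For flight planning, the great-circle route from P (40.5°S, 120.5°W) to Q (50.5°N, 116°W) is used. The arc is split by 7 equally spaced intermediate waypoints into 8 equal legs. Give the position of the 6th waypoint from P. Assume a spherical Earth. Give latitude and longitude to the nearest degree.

Write both endpoints as unit vectors p₁, p₂ with components (cos φ cos λ, cos φ sin λ, sin φ).
The central angle between the endpoints is δ = arccos(p₁·p₂) ≈ 1.590 rad (91.1°).
Interpolate at f = 6/8 with slerp weights a = sin((1−f)δ)/sin δ ≈ 0.387, b = sin(fδ)/sin δ ≈ 0.929.
p = a·p₁ + b·p₂ ≈ (-0.409, -0.785, 0.466); φ = arcsin(p_z) ≈ 27.76°, λ = atan2(p_y, p_x) ≈ -117.50°.

≈ (28°N, 117°W)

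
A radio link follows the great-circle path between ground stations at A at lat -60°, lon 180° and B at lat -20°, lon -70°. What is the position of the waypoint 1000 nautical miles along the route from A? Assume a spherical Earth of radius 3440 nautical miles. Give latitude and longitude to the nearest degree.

≈ lat -63°, lon -145°

From cos δ = sin φ₁ sin φ₂ + cos φ₁ cos φ₂ cos Δλ, the central angle is δ ≈ 1.435 rad (82.2°). The total great-circle distance is δ·R ≈ 1.435 × 3440 ≈ 4936 nmi, so the target fraction is f = 1000/4936 ≈ 0.203.
Interpolate at f ≈ 0.203 with slerp weights a = sin((1−f)δ)/sin δ ≈ 0.919, b = sin(fδ)/sin δ ≈ 0.289.
p = a·p₁ + b·p₂ ≈ (-0.366, -0.255, -0.895); φ = arcsin(p_z) ≈ -63.47°, λ = atan2(p_y, p_x) ≈ -145.12°.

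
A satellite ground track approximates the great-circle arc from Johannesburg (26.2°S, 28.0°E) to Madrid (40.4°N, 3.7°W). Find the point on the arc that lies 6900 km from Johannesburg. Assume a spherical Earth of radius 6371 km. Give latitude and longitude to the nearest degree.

Write both endpoints as unit vectors p₁, p₂ with components (cos φ cos λ, cos φ sin λ, sin φ).
The central angle between the endpoints is δ = arccos(p₁·p₂) ≈ 1.271 rad (72.8°). The total great-circle distance is δ·R ≈ 1.271 × 6371 ≈ 8098 km, so the target fraction is f = 6900/8098 ≈ 0.852.
Interpolate at f ≈ 0.852 with slerp weights a = sin((1−f)δ)/sin δ ≈ 0.196, b = sin(fδ)/sin δ ≈ 0.925.
p = a·p₁ + b·p₂ ≈ (0.858, 0.037, 0.513); φ = arcsin(p_z) ≈ 30.85°, λ = atan2(p_y, p_x) ≈ 2.47°.

≈ 31°N, 2°E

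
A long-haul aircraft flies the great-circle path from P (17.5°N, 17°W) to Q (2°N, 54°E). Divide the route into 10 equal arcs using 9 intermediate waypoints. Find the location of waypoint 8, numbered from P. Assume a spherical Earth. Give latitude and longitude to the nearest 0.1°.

Write both endpoints as unit vectors p₁, p₂ with components (cos φ cos λ, cos φ sin λ, sin φ).
The central angle between the endpoints is δ = arccos(p₁·p₂) ≈ 1.244 rad (71.3°).
Interpolate at f = 8/10 with slerp weights a = sin((1−f)δ)/sin δ ≈ 0.260, b = sin(fδ)/sin δ ≈ 0.886.
p = a·p₁ + b·p₂ ≈ (0.757, 0.644, 0.109); φ = arcsin(p_z) ≈ 6.26°, λ = atan2(p_y, p_x) ≈ 40.36°.

≈ (6.3°N, 40.4°E)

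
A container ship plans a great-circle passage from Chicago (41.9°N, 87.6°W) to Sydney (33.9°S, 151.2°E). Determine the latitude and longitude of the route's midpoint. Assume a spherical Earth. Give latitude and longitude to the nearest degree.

≈ 8°N, 154°W

The haversine formula gives a central angle δ ≈ 2.336 rad (133.8°) between the endpoints.
Interpolate at f = 1/2 with slerp weights a = sin((1−f)δ)/sin δ ≈ 1.275, b = sin(fδ)/sin δ ≈ 1.275.
p = a·p₁ + b·p₂ ≈ (-0.888, -0.438, 0.140); φ = arcsin(p_z) ≈ 8.07°, λ = atan2(p_y, p_x) ≈ -153.72°.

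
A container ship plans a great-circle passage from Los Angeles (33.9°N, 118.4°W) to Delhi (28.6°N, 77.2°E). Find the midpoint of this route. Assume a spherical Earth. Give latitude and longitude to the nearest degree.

≈ 77°N, 148°E

Write both endpoints as unit vectors p₁, p₂ with components (cos φ cos λ, cos φ sin λ, sin φ).
The central angle between the endpoints is δ = arccos(p₁·p₂) ≈ 2.021 rad (115.8°).
Interpolate at f = 1/2 with slerp weights a = sin((1−f)δ)/sin δ ≈ 0.941, b = sin(fδ)/sin δ ≈ 0.941.
p = a·p₁ + b·p₂ ≈ (-0.188, 0.119, 0.975); φ = arcsin(p_z) ≈ 77.14°, λ = atan2(p_y, p_x) ≈ 147.81°.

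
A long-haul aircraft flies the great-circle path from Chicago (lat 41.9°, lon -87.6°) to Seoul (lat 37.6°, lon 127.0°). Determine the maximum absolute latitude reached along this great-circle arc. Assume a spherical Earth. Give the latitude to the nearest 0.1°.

The great circle lies in the plane with unit normal n̂ = (p₁ × p₂)/|p₁ × p₂|.
Here n̂_z ≈ -0.336; the vertex latitude is φ_max = arccos|n̂_z| ≈ 70.4°.
Check via Clairaut: cos φ_max = |cos φ₁| · sin C = cos(41.9°)·sin(26.8°) ≈ 0.336, again giving ≈ 70.4°.

≈ 70.4°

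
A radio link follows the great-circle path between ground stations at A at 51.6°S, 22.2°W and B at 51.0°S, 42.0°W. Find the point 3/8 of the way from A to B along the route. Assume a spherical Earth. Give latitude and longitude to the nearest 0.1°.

Write both endpoints as unit vectors p₁, p₂ with components (cos φ cos λ, cos φ sin λ, sin φ).
The central angle between the endpoints is δ = arccos(p₁·p₂) ≈ 0.216 rad (12.4°).
Interpolate at f = 3/8 with slerp weights a = sin((1−f)δ)/sin δ ≈ 0.628, b = sin(fδ)/sin δ ≈ 0.378.
p = a·p₁ + b·p₂ ≈ (0.538, -0.306, -0.786); φ = arcsin(p_z) ≈ -51.77°, λ = atan2(p_y, p_x) ≈ -29.67°.

≈ 51.8°S, 29.7°W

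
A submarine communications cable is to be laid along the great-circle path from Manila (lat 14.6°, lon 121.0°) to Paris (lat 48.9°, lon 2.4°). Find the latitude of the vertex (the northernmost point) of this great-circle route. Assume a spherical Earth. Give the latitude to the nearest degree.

The great circle lies in the plane with unit normal n̂ = (p₁ × p₂)/|p₁ × p₂|.
Here n̂_z ≈ -0.562; the vertex latitude is φ_max = arccos|n̂_z| ≈ 55.8°.

≈ 56°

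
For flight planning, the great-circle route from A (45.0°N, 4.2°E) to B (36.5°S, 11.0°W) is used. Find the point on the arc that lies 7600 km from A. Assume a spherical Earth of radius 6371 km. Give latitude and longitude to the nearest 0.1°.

Write both endpoints as unit vectors p₁, p₂ with components (cos φ cos λ, cos φ sin λ, sin φ).
The central angle between the endpoints is δ = arccos(p₁·p₂) ≈ 1.443 rad (82.7°). The total great-circle distance is δ·R ≈ 1.443 × 6371 ≈ 9190 km, so the target fraction is f = 7600/9190 ≈ 0.827.
Interpolate at f ≈ 0.827 with slerp weights a = sin((1−f)δ)/sin δ ≈ 0.249, b = sin(fδ)/sin δ ≈ 0.937.
p = a·p₁ + b·p₂ ≈ (0.915, -0.131, -0.381); φ = arcsin(p_z) ≈ -22.41°, λ = atan2(p_y, p_x) ≈ -8.14°.

≈ (22.4°S, 8.1°W)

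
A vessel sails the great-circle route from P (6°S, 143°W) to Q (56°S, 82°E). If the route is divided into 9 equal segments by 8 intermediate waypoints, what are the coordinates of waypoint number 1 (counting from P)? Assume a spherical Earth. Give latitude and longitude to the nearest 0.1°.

Convert each endpoint to a unit vector on the sphere (x = cos φ cos λ, y = cos φ sin λ, z = sin φ).
The central angle between the endpoints is δ = arccos(p₁·p₂) ≈ 1.882 rad (107.9°).
Interpolate at f = 1/9 with slerp weights a = sin((1−f)δ)/sin δ ≈ 1.045, b = sin(fδ)/sin δ ≈ 0.218.
p = a·p₁ + b·p₂ ≈ (-0.813, -0.505, -0.290); φ = arcsin(p_z) ≈ -16.86°, λ = atan2(p_y, p_x) ≈ -148.17°.

≈ (16.9°S, 148.2°W)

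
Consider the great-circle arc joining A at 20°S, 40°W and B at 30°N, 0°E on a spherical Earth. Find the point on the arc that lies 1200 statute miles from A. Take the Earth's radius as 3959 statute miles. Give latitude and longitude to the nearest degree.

The haversine formula gives a central angle δ ≈ 1.101 rad (63.1°) between the endpoints. The total great-circle distance is δ·R ≈ 1.101 × 3959 ≈ 4360 mi, so the target fraction is f = 1200/4360 ≈ 0.275.
Interpolate at f ≈ 0.275 with slerp weights a = sin((1−f)δ)/sin δ ≈ 0.803, b = sin(fδ)/sin δ ≈ 0.335.
p = a·p₁ + b·p₂ ≈ (0.868, -0.485, -0.107); φ = arcsin(p_z) ≈ -6.16°, λ = atan2(p_y, p_x) ≈ -29.20°.

≈ 6°S, 29°W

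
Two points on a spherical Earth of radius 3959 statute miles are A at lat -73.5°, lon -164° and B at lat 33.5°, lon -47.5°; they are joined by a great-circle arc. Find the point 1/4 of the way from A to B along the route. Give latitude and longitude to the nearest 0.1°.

≈ lat -58.1°, lon -85.7°

Write both endpoints as unit vectors p₁, p₂ with components (cos φ cos λ, cos φ sin λ, sin φ).
The central angle between the endpoints is δ = arccos(p₁·p₂) ≈ 2.259 rad (129.4°).
Interpolate at f = 1/4 with slerp weights a = sin((1−f)δ)/sin δ ≈ 1.285, b = sin(fδ)/sin δ ≈ 0.693.
p = a·p₁ + b·p₂ ≈ (0.040, -0.526, -0.849); φ = arcsin(p_z) ≈ -58.14°, λ = atan2(p_y, p_x) ≈ -85.71°.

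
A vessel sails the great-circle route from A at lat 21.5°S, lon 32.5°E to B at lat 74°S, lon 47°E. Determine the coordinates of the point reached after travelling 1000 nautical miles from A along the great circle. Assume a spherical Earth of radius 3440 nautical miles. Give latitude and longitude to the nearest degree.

Convert each endpoint to a unit vector on the sphere (x = cos φ cos λ, y = cos φ sin λ, z = sin φ).
The central angle between the endpoints is δ = arccos(p₁·p₂) ≈ 0.927 rad (53.1°). The total great-circle distance is δ·R ≈ 0.927 × 3440 ≈ 3187 nmi, so the target fraction is f = 1000/3187 ≈ 0.314.
Interpolate at f ≈ 0.314 with slerp weights a = sin((1−f)δ)/sin δ ≈ 0.743, b = sin(fδ)/sin δ ≈ 0.358.
p = a·p₁ + b·p₂ ≈ (0.650, 0.444, -0.617); φ = arcsin(p_z) ≈ -38.08°, λ = atan2(p_y, p_x) ≈ 34.30°.

≈ lat 38°S, lon 34°E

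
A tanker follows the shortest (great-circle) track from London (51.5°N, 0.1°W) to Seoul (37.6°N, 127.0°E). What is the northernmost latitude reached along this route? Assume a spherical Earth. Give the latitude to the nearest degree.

The great circle lies in the plane with unit normal n̂ = (p₁ × p₂)/|p₁ × p₂|.
Here n̂_z ≈ +0.400; the vertex latitude is φ_max = arccos|n̂_z| ≈ 66.4°.
Check via Clairaut: cos φ_max = |cos φ₁| · sin C = cos(51.5°)·sin(40.0°) ≈ 0.400, again giving ≈ 66.4°.

≈ 66°N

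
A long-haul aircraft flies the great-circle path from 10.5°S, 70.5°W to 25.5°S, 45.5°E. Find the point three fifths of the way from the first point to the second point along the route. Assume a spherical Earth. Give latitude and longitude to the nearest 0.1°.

Write both endpoints as unit vectors p₁, p₂ with components (cos φ cos λ, cos φ sin λ, sin φ).
The central angle between the endpoints is δ = arccos(p₁·p₂) ≈ 1.887 rad (108.1°).
Interpolate at f = 3/5 with slerp weights a = sin((1−f)δ)/sin δ ≈ 0.721, b = sin(fδ)/sin δ ≈ 0.952.
p = a·p₁ + b·p₂ ≈ (0.839, -0.055, -0.541); φ = arcsin(p_z) ≈ -32.77°, λ = atan2(p_y, p_x) ≈ -3.74°.

≈ 32.8°S, 3.7°W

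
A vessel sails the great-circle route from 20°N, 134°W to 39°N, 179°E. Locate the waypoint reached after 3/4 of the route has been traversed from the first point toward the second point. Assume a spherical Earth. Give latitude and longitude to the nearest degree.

Convert each endpoint to a unit vector on the sphere (x = cos φ cos λ, y = cos φ sin λ, z = sin φ).
The central angle between the endpoints is δ = arccos(p₁·p₂) ≈ 0.777 rad (44.5°).
Interpolate at f = 3/4 with slerp weights a = sin((1−f)δ)/sin δ ≈ 0.275, b = sin(fδ)/sin δ ≈ 0.785.
p = a·p₁ + b·p₂ ≈ (-0.790, -0.175, 0.588); φ = arcsin(p_z) ≈ 36.02°, λ = atan2(p_y, p_x) ≈ -167.47°.

≈ 36°N, 167°W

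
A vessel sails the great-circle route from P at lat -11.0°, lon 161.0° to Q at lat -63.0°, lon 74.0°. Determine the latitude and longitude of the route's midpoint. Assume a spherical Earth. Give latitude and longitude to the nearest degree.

≈ lat -44°, lon 137°

The haversine formula gives a central angle δ ≈ 1.376 rad (78.9°) between the endpoints.
Interpolate at f = 1/2 with slerp weights a = sin((1−f)δ)/sin δ ≈ 0.647, b = sin(fδ)/sin δ ≈ 0.647.
p = a·p₁ + b·p₂ ≈ (-0.520, 0.489, -0.700); φ = arcsin(p_z) ≈ -44.45°, λ = atan2(p_y, p_x) ≈ 136.73°.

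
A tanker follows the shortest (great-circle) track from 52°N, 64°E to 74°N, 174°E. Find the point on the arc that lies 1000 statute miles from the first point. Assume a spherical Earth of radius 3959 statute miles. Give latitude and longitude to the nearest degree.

≈ 65°N, 76°E

Write both endpoints as unit vectors p₁, p₂ with components (cos φ cos λ, cos φ sin λ, sin φ).
The central angle between the endpoints is δ = arccos(p₁·p₂) ≈ 0.796 rad (45.6°). The total great-circle distance is δ·R ≈ 0.796 × 3959 ≈ 3152 mi, so the target fraction is f = 1000/3152 ≈ 0.317.
Interpolate at f ≈ 0.317 with slerp weights a = sin((1−f)δ)/sin δ ≈ 0.724, b = sin(fδ)/sin δ ≈ 0.350.
p = a·p₁ + b·p₂ ≈ (0.099, 0.411, 0.906); φ = arcsin(p_z) ≈ 65.01°, λ = atan2(p_y, p_x) ≈ 76.38°.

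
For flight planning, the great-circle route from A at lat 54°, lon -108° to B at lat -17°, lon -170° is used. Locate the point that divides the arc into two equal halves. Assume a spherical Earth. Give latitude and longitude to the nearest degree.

≈ lat 21°, lon -147°

Write both endpoints as unit vectors p₁, p₂ with components (cos φ cos λ, cos φ sin λ, sin φ).
The central angle between the endpoints is δ = arccos(p₁·p₂) ≈ 1.543 rad (88.4°).
Interpolate at f = 1/2 with slerp weights a = sin((1−f)δ)/sin δ ≈ 0.698, b = sin(fδ)/sin δ ≈ 0.698.
p = a·p₁ + b·p₂ ≈ (-0.784, -0.506, 0.360); φ = arcsin(p_z) ≈ 21.13°, λ = atan2(p_y, p_x) ≈ -147.16°.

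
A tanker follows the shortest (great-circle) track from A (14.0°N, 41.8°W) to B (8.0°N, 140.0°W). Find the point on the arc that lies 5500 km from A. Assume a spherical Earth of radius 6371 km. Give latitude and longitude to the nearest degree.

From cos δ = sin φ₁ sin φ₂ + cos φ₁ cos φ₂ cos Δλ, the central angle is δ ≈ 1.674 rad (95.9°). The total great-circle distance is δ·R ≈ 1.674 × 6371 ≈ 10667 km, so the target fraction is f = 5500/10667 ≈ 0.516.
Interpolate at f ≈ 0.516 with slerp weights a = sin((1−f)δ)/sin δ ≈ 0.729, b = sin(fδ)/sin δ ≈ 0.764.
p = a·p₁ + b·p₂ ≈ (-0.052, -0.958, 0.283); φ = arcsin(p_z) ≈ 16.42°, λ = atan2(p_y, p_x) ≈ -93.13°.

≈ (16°N, 93°W)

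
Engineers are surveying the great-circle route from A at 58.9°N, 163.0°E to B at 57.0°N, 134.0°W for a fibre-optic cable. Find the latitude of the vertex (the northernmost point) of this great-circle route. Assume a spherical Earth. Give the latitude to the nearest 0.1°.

≈ 62.0°N

The great circle lies in the plane with unit normal n̂ = (p₁ × p₂)/|p₁ × p₂|.
Here n̂_z ≈ +0.470; the vertex latitude is φ_max = arccos|n̂_z| ≈ 62.0°.
Check via Clairaut: cos φ_max = |cos φ₁| · sin C = cos(58.9°)·sin(65.5°) ≈ 0.470, again giving ≈ 62.0°.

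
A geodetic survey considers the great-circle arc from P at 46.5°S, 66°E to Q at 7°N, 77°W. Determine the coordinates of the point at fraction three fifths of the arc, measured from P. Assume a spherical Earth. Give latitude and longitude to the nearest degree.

Write both endpoints as unit vectors p₁, p₂ with components (cos φ cos λ, cos φ sin λ, sin φ).
The central angle between the endpoints is δ = arccos(p₁·p₂) ≈ 2.258 rad (129.3°).
Interpolate at f = 3/5 with slerp weights a = sin((1−f)δ)/sin δ ≈ 1.015, b = sin(fδ)/sin δ ≈ 1.263.
p = a·p₁ + b·p₂ ≈ (0.566, -0.583, -0.583); φ = arcsin(p_z) ≈ -35.64°, λ = atan2(p_y, p_x) ≈ -45.83°.

≈ 36°S, 46°W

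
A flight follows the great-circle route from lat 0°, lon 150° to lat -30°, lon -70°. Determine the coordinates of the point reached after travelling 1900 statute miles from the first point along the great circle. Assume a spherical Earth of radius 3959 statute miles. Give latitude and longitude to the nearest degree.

Convert each endpoint to a unit vector on the sphere (x = cos φ cos λ, y = cos φ sin λ, z = sin φ).
The central angle between the endpoints is δ = arccos(p₁·p₂) ≈ 2.296 rad (131.6°). The total great-circle distance is δ·R ≈ 2.296 × 3959 ≈ 9091 mi, so the target fraction is f = 1900/9091 ≈ 0.209.
Interpolate at f ≈ 0.209 with slerp weights a = sin((1−f)δ)/sin δ ≈ 1.296, b = sin(fδ)/sin δ ≈ 0.617.
p = a·p₁ + b·p₂ ≈ (-0.940, 0.146, -0.309); φ = arcsin(p_z) ≈ -17.97°, λ = atan2(p_y, p_x) ≈ 171.17°.

≈ lat -18°, lon 171°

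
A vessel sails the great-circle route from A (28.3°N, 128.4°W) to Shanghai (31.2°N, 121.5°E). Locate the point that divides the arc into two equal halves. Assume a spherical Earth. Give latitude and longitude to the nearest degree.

≈ (45°N, 178°E)

Write both endpoints as unit vectors p₁, p₂ with components (cos φ cos λ, cos φ sin λ, sin φ).
The central angle between the endpoints is δ = arccos(p₁·p₂) ≈ 1.584 rad (90.8°).
Interpolate at f = 1/2 with slerp weights a = sin((1−f)δ)/sin δ ≈ 0.712, b = sin(fδ)/sin δ ≈ 0.712.
p = a·p₁ + b·p₂ ≈ (-0.707, 0.028, 0.706); φ = arcsin(p_z) ≈ 44.93°, λ = atan2(p_y, p_x) ≈ 177.74°.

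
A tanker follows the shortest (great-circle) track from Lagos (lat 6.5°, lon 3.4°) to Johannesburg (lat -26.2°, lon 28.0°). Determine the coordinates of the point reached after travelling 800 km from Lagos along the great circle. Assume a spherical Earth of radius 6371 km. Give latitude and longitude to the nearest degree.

Write both endpoints as unit vectors p₁, p₂ with components (cos φ cos λ, cos φ sin λ, sin φ).
The central angle between the endpoints is δ = arccos(p₁·p₂) ≈ 0.707 rad (40.5°). The total great-circle distance is δ·R ≈ 0.707 × 6371 ≈ 4502 km, so the target fraction is f = 800/4502 ≈ 0.178.
Interpolate at f ≈ 0.178 with slerp weights a = sin((1−f)δ)/sin δ ≈ 0.845, b = sin(fδ)/sin δ ≈ 0.193.
p = a·p₁ + b·p₂ ≈ (0.991, 0.131, 0.011); φ = arcsin(p_z) ≈ 0.60°, λ = atan2(p_y, p_x) ≈ 7.53°.

≈ lat 1°, lon 8°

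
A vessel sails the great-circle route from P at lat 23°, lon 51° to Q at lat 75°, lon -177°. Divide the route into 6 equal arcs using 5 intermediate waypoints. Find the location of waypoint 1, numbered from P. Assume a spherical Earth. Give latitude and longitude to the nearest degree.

Write both endpoints as unit vectors p₁, p₂ with components (cos φ cos λ, cos φ sin λ, sin φ).
The central angle between the endpoints is δ = arccos(p₁·p₂) ≈ 1.351 rad (77.4°).
Interpolate at f = 1/6 with slerp weights a = sin((1−f)δ)/sin δ ≈ 0.925, b = sin(fδ)/sin δ ≈ 0.229.
p = a·p₁ + b·p₂ ≈ (0.477, 0.659, 0.582); φ = arcsin(p_z) ≈ 35.62°, λ = atan2(p_y, p_x) ≈ 54.10°.

≈ lat 36°, lon 54°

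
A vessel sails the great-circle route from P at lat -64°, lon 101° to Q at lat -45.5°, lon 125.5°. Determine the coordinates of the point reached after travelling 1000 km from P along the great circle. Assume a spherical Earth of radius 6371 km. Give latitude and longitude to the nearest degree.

Write both endpoints as unit vectors p₁, p₂ with components (cos φ cos λ, cos φ sin λ, sin φ).
The central angle between the endpoints is δ = arccos(p₁·p₂) ≈ 0.401 rad (23.0°). The total great-circle distance is δ·R ≈ 0.401 × 6371 ≈ 2555 km, so the target fraction is f = 1000/2555 ≈ 0.391.
Interpolate at f ≈ 0.391 with slerp weights a = sin((1−f)δ)/sin δ ≈ 0.619, b = sin(fδ)/sin δ ≈ 0.400.
p = a·p₁ + b·p₂ ≈ (-0.215, 0.495, -0.842); φ = arcsin(p_z) ≈ -57.35°, λ = atan2(p_y, p_x) ≈ 113.46°.

≈ lat -57°, lon 113°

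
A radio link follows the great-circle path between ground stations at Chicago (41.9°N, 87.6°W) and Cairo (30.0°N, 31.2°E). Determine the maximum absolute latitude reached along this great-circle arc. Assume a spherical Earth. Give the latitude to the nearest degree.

The great circle lies in the plane with unit normal n̂ = (p₁ × p₂)/|p₁ × p₂|.
Here n̂_z ≈ +0.565; the vertex latitude is φ_max = arccos|n̂_z| ≈ 55.6°.

≈ 56°N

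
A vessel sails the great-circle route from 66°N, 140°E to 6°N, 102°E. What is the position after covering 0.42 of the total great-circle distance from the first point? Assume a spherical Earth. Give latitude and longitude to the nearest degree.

≈ 42°N, 115°E

Write both endpoints as unit vectors p₁, p₂ with components (cos φ cos λ, cos φ sin λ, sin φ).
The central angle between the endpoints is δ = arccos(p₁·p₂) ≈ 1.144 rad (65.5°).
Interpolate at f = 0.42 with slerp weights a = sin((1−f)δ)/sin δ ≈ 0.677, b = sin(fδ)/sin δ ≈ 0.508.
p = a·p₁ + b·p₂ ≈ (-0.316, 0.671, 0.671); φ = arcsin(p_z) ≈ 42.15°, λ = atan2(p_y, p_x) ≈ 115.21°.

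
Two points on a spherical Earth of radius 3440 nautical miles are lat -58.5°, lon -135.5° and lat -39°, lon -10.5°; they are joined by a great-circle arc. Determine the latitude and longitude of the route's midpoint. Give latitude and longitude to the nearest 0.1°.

From cos δ = sin φ₁ sin φ₂ + cos φ₁ cos φ₂ cos Δλ, the central angle is δ ≈ 1.262 rad (72.3°).
Interpolate at f = 1/2 with slerp weights a = sin((1−f)δ)/sin δ ≈ 0.619, b = sin(fδ)/sin δ ≈ 0.619.
p = a·p₁ + b·p₂ ≈ (0.242, -0.315, -0.918); φ = arcsin(p_z) ≈ -66.60°, λ = atan2(p_y, p_x) ≈ -52.37°.

≈ lat -66.6°, lon -52.4°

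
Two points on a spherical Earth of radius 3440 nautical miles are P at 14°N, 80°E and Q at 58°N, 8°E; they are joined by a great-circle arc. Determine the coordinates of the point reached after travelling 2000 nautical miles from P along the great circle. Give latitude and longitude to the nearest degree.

≈ 41°N, 57°E

Write both endpoints as unit vectors p₁, p₂ with components (cos φ cos λ, cos φ sin λ, sin φ).
The central angle between the endpoints is δ = arccos(p₁·p₂) ≈ 1.198 rad (68.7°). The total great-circle distance is δ·R ≈ 1.198 × 3440 ≈ 4122 nmi, so the target fraction is f = 2000/4122 ≈ 0.485.
Interpolate at f ≈ 0.485 with slerp weights a = sin((1−f)δ)/sin δ ≈ 0.621, b = sin(fδ)/sin δ ≈ 0.590.
p = a·p₁ + b·p₂ ≈ (0.414, 0.637, 0.650); φ = arcsin(p_z) ≈ 40.56°, λ = atan2(p_y, p_x) ≈ 56.97°.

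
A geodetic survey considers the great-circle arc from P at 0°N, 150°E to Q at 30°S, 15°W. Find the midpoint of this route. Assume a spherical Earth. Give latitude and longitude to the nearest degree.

Convert each endpoint to a unit vector on the sphere (x = cos φ cos λ, y = cos φ sin λ, z = sin φ).
The central angle between the endpoints is δ = arccos(p₁·p₂) ≈ 2.562 rad (146.8°).
Interpolate at f = 1/2 with slerp weights a = sin((1−f)δ)/sin δ ≈ 1.749, b = sin(fδ)/sin δ ≈ 1.749.
p = a·p₁ + b·p₂ ≈ (-0.052, 0.482, -0.874); φ = arcsin(p_z) ≈ -60.98°, λ = atan2(p_y, p_x) ≈ 96.11°.

≈ 61°S, 96°E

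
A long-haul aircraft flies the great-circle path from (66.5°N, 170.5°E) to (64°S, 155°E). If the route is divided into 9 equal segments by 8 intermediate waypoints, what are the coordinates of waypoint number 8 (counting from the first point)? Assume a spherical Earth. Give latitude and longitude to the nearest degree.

≈ (50°S, 158°E)

Write both endpoints as unit vectors p₁, p₂ with components (cos φ cos λ, cos φ sin λ, sin φ).
The central angle between the endpoints is δ = arccos(p₁·p₂) ≈ 2.286 rad (131.0°).
Interpolate at f = 8/9 with slerp weights a = sin((1−f)δ)/sin δ ≈ 0.333, b = sin(fδ)/sin δ ≈ 1.186.
p = a·p₁ + b·p₂ ≈ (-0.602, 0.242, -0.761); φ = arcsin(p_z) ≈ -49.54°, λ = atan2(p_y, p_x) ≈ 158.13°.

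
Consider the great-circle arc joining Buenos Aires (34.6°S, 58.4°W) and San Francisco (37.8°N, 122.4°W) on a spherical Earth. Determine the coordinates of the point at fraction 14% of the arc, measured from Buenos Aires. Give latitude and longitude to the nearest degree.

≈ 25°S, 69°W

Convert each endpoint to a unit vector on the sphere (x = cos φ cos λ, y = cos φ sin λ, z = sin φ).
The central angle between the endpoints is δ = arccos(p₁·p₂) ≈ 1.634 rad (93.6°).
Interpolate at f = 0.14 with slerp weights a = sin((1−f)δ)/sin δ ≈ 0.988, b = sin(fδ)/sin δ ≈ 0.227.
p = a·p₁ + b·p₂ ≈ (0.330, -0.844, -0.422); φ = arcsin(p_z) ≈ -24.96°, λ = atan2(p_y, p_x) ≈ -68.65°.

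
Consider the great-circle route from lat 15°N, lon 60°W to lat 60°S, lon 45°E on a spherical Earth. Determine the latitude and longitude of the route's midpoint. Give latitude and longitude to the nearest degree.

≈ lat 32°S, lon 30°W

From cos δ = sin φ₁ sin φ₂ + cos φ₁ cos φ₂ cos Δλ, the central angle is δ ≈ 1.927 rad (110.4°).
Interpolate at f = 1/2 with slerp weights a = sin((1−f)δ)/sin δ ≈ 0.876, b = sin(fδ)/sin δ ≈ 0.876.
p = a·p₁ + b·p₂ ≈ (0.733, -0.423, -0.532); φ = arcsin(p_z) ≈ -32.15°, λ = atan2(p_y, p_x) ≈ -30.00°.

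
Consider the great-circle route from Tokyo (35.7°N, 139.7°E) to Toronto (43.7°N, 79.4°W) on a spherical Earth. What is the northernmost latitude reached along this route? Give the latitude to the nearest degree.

≈ 68°N

The great circle lies in the plane with unit normal n̂ = (p₁ × p₂)/|p₁ × p₂|.
Here n̂_z ≈ +0.371; the vertex latitude is φ_max = arccos|n̂_z| ≈ 68.2°.
Check via Clairaut: cos φ_max = |cos φ₁| · sin C = cos(35.7°)·sin(27.2°) ≈ 0.371, again giving ≈ 68.2°.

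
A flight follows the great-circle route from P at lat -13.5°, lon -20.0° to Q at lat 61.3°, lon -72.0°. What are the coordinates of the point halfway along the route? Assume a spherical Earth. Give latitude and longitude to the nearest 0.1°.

≈ lat 25.9°, lon -36.6°

Convert each endpoint to a unit vector on the sphere (x = cos φ cos λ, y = cos φ sin λ, z = sin φ).
The central angle between the endpoints is δ = arccos(p₁·p₂) ≈ 1.488 rad (85.3°).
Interpolate at f = 1/2 with slerp weights a = sin((1−f)δ)/sin δ ≈ 0.680, b = sin(fδ)/sin δ ≈ 0.680.
p = a·p₁ + b·p₂ ≈ (0.722, -0.536, 0.437); φ = arcsin(p_z) ≈ 25.94°, λ = atan2(p_y, p_x) ≈ -36.62°.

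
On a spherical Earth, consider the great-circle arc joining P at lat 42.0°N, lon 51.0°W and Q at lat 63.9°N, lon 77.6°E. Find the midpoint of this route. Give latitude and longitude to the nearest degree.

The haversine formula gives a central angle δ ≈ 1.163 rad (66.6°) between the endpoints.
Interpolate at f = 1/2 with slerp weights a = sin((1−f)δ)/sin δ ≈ 0.598, b = sin(fδ)/sin δ ≈ 0.598.
p = a·p₁ + b·p₂ ≈ (0.336, -0.088, 0.938); φ = arcsin(p_z) ≈ 69.65°, λ = atan2(p_y, p_x) ≈ -14.74°.

≈ lat 70°N, lon 15°W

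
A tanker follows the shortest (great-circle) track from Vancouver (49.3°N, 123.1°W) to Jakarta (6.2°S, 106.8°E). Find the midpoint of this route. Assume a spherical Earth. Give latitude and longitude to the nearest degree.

From cos δ = sin φ₁ sin φ₂ + cos φ₁ cos φ₂ cos Δλ, the central angle is δ ≈ 2.094 rad (120.0°).
Interpolate at f = 1/2 with slerp weights a = sin((1−f)δ)/sin δ ≈ 0.999, b = sin(fδ)/sin δ ≈ 0.999.
p = a·p₁ + b·p₂ ≈ (-0.643, 0.405, 0.650); φ = arcsin(p_z) ≈ 40.53°, λ = atan2(p_y, p_x) ≈ 147.78°.

≈ 41°N, 148°E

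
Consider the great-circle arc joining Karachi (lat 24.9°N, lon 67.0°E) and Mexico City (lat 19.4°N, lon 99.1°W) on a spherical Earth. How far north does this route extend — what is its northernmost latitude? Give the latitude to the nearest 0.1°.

The great circle lies in the plane with unit normal n̂ = (p₁ × p₂)/|p₁ × p₂|.
Here n̂_z ≈ -0.284; the vertex latitude is φ_max = arccos|n̂_z| ≈ 73.5°.
Check via Clairaut: cos φ_max = |cos φ₁| · sin C = cos(24.9°)·sin(18.3°) ≈ 0.284, again giving ≈ 73.5°.

≈ 73.5°N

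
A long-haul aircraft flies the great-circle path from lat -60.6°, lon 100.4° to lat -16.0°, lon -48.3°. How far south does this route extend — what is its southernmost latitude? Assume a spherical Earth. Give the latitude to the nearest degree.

≈ -76°

The great circle lies in the plane with unit normal n̂ = (p₁ × p₂)/|p₁ × p₂|.
Here n̂_z ≈ -0.248; the vertex latitude is φ_max = arccos|n̂_z| ≈ 75.6°.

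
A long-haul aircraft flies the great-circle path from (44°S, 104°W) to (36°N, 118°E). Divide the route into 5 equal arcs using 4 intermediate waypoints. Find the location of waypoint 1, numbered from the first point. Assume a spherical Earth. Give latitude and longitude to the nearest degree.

Convert each endpoint to a unit vector on the sphere (x = cos φ cos λ, y = cos φ sin λ, z = sin φ).
The central angle between the endpoints is δ = arccos(p₁·p₂) ≈ 2.570 rad (147.2°).
Interpolate at f = 1/5 with slerp weights a = sin((1−f)δ)/sin δ ≈ 1.634, b = sin(fδ)/sin δ ≈ 0.908.
p = a·p₁ + b·p₂ ≈ (-0.629, -0.492, -0.602); φ = arcsin(p_z) ≈ -36.98°, λ = atan2(p_y, p_x) ≈ -141.98°.

≈ (37°S, 142°W)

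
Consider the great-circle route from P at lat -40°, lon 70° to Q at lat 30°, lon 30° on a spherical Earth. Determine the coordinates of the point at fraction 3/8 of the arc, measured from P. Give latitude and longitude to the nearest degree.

Convert each endpoint to a unit vector on the sphere (x = cos φ cos λ, y = cos φ sin λ, z = sin φ).
The central angle between the endpoints is δ = arccos(p₁·p₂) ≈ 1.383 rad (79.2°).
Interpolate at f = 3/8 with slerp weights a = sin((1−f)δ)/sin δ ≈ 0.774, b = sin(fδ)/sin δ ≈ 0.505.
p = a·p₁ + b·p₂ ≈ (0.581, 0.776, -0.245); φ = arcsin(p_z) ≈ -14.21°, λ = atan2(p_y, p_x) ≈ 53.16°.

≈ lat -14°, lon 53°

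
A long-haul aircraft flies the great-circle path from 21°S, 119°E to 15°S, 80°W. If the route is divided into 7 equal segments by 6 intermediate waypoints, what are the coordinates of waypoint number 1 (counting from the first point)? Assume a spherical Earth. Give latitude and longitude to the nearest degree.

Write both endpoints as unit vectors p₁, p₂ with components (cos φ cos λ, cos φ sin λ, sin φ).
The central angle between the endpoints is δ = arccos(p₁·p₂) ≈ 2.434 rad (139.5°).
Interpolate at f = 1/7 with slerp weights a = sin((1−f)δ)/sin δ ≈ 1.338, b = sin(fδ)/sin δ ≈ 0.524.
p = a·p₁ + b·p₂ ≈ (-0.518, 0.594, -0.615); φ = arcsin(p_z) ≈ -37.98°, λ = atan2(p_y, p_x) ≈ 131.07°.

≈ 38°S, 131°E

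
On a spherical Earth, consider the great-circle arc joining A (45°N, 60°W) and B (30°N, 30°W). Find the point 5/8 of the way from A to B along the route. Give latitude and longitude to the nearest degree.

≈ (36°N, 40°W)

Convert each endpoint to a unit vector on the sphere (x = cos φ cos λ, y = cos φ sin λ, z = sin φ).
The central angle between the endpoints is δ = arccos(p₁·p₂) ≈ 0.487 rad (27.9°).
Interpolate at f = 5/8 with slerp weights a = sin((1−f)δ)/sin δ ≈ 0.388, b = sin(fδ)/sin δ ≈ 0.640.
p = a·p₁ + b·p₂ ≈ (0.617, -0.515, 0.595); φ = arcsin(p_z) ≈ 36.48°, λ = atan2(p_y, p_x) ≈ -39.83°.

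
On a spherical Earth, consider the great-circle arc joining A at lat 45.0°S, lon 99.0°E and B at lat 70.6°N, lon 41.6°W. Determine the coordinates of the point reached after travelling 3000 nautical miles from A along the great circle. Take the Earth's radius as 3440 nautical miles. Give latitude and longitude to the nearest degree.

Convert each endpoint to a unit vector on the sphere (x = cos φ cos λ, y = cos φ sin λ, z = sin φ).
The central angle between the endpoints is δ = arccos(p₁·p₂) ≈ 2.584 rad (148.0°). The total great-circle distance is δ·R ≈ 2.584 × 3440 ≈ 8888 nmi, so the target fraction is f = 3000/8888 ≈ 0.338.
Interpolate at f ≈ 0.338 with slerp weights a = sin((1−f)δ)/sin δ ≈ 1.871, b = sin(fδ)/sin δ ≈ 1.447.
p = a·p₁ + b·p₂ ≈ (0.152, 0.987, 0.042); φ = arcsin(p_z) ≈ 2.39°, λ = atan2(p_y, p_x) ≈ 81.23°.

≈ lat 2°N, lon 81°E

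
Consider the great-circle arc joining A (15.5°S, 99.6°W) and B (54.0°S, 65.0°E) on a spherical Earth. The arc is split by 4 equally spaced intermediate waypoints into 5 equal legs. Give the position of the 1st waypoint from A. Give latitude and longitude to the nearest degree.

The haversine formula gives a central angle δ ≈ 1.907 rad (109.3°) between the endpoints.
Interpolate at f = 1/5 with slerp weights a = sin((1−f)δ)/sin δ ≈ 1.058, b = sin(fδ)/sin δ ≈ 0.394.
p = a·p₁ + b·p₂ ≈ (-0.072, -0.795, -0.602); φ = arcsin(p_z) ≈ -37.00°, λ = atan2(p_y, p_x) ≈ -95.18°.

≈ (37°S, 95°W)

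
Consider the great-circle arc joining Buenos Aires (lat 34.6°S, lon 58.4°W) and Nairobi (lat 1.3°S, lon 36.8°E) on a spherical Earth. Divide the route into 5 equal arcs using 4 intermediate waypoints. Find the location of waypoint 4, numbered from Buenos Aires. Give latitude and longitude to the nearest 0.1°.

≈ lat 11.8°S, lon 21.2°E

From cos δ = sin φ₁ sin φ₂ + cos φ₁ cos φ₂ cos Δλ, the central angle is δ ≈ 1.633 rad (93.5°).
Interpolate at f = 4/5 with slerp weights a = sin((1−f)δ)/sin δ ≈ 0.321, b = sin(fδ)/sin δ ≈ 0.967.
p = a·p₁ + b·p₂ ≈ (0.913, 0.354, -0.204); φ = arcsin(p_z) ≈ -11.80°, λ = atan2(p_y, p_x) ≈ 21.19°.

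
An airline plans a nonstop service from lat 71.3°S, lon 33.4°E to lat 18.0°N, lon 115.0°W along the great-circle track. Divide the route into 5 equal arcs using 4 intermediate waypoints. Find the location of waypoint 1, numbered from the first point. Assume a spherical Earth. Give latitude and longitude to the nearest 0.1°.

Convert each endpoint to a unit vector on the sphere (x = cos φ cos λ, y = cos φ sin λ, z = sin φ).
The central angle between the endpoints is δ = arccos(p₁·p₂) ≈ 2.156 rad (123.5°).
Interpolate at f = 1/5 with slerp weights a = sin((1−f)δ)/sin δ ≈ 1.185, b = sin(fδ)/sin δ ≈ 0.501.
p = a·p₁ + b·p₂ ≈ (0.116, -0.223, -0.968); φ = arcsin(p_z) ≈ -75.45°, λ = atan2(p_y, p_x) ≈ -62.56°.

≈ lat 75.4°S, lon 62.6°W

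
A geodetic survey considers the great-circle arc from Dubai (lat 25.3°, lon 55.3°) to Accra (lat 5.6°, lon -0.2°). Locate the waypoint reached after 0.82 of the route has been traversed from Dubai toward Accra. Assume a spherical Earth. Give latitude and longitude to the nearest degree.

≈ lat 10°, lon 9°

Write both endpoints as unit vectors p₁, p₂ with components (cos φ cos λ, cos φ sin λ, sin φ).
The central angle between the endpoints is δ = arccos(p₁·p₂) ≈ 0.987 rad (56.5°).
Interpolate at f = 0.82 with slerp weights a = sin((1−f)δ)/sin δ ≈ 0.212, b = sin(fδ)/sin δ ≈ 0.867.
p = a·p₁ + b·p₂ ≈ (0.972, 0.154, 0.175); φ = arcsin(p_z) ≈ 10.09°, λ = atan2(p_y, p_x) ≈ 9.02°.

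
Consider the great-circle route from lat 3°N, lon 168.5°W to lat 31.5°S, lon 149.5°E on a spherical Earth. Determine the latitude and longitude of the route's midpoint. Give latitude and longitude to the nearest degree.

Convert each endpoint to a unit vector on the sphere (x = cos φ cos λ, y = cos φ sin λ, z = sin φ).
The central angle between the endpoints is δ = arccos(p₁·p₂) ≈ 0.921 rad (52.7°).
Interpolate at f = 1/2 with slerp weights a = sin((1−f)δ)/sin δ ≈ 0.558, b = sin(fδ)/sin δ ≈ 0.558.
p = a·p₁ + b·p₂ ≈ (-0.956, 0.130, -0.262); φ = arcsin(p_z) ≈ -15.21°, λ = atan2(p_y, p_x) ≈ 172.23°.

≈ lat 15°S, lon 172°E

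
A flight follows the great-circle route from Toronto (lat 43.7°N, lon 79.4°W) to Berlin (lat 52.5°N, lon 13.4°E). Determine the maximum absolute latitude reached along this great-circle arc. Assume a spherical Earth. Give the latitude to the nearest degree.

≈ 59°N

The great circle lies in the plane with unit normal n̂ = (p₁ × p₂)/|p₁ × p₂|.
Here n̂_z ≈ +0.517; the vertex latitude is φ_max = arccos|n̂_z| ≈ 58.9°.
Check via Clairaut: cos φ_max = |cos φ₁| · sin C = cos(43.7°)·sin(45.7°) ≈ 0.517, again giving ≈ 58.9°.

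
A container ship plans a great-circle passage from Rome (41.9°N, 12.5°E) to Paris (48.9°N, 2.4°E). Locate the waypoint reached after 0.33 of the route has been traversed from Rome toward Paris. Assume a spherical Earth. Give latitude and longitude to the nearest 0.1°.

≈ 44.3°N, 9.4°E

From cos δ = sin φ₁ sin φ₂ + cos φ₁ cos φ₂ cos Δλ, the central angle is δ ≈ 0.174 rad (9.9°).
Interpolate at f = 0.33 with slerp weights a = sin((1−f)δ)/sin δ ≈ 0.672, b = sin(fδ)/sin δ ≈ 0.331.
p = a·p₁ + b·p₂ ≈ (0.706, 0.117, 0.698); φ = arcsin(p_z) ≈ 44.31°, λ = atan2(p_y, p_x) ≈ 9.44°.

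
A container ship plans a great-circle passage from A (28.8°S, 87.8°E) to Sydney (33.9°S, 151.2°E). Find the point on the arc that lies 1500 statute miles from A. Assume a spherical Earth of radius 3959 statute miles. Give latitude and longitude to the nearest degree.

≈ (35°S, 112°E)

Write both endpoints as unit vectors p₁, p₂ with components (cos φ cos λ, cos φ sin λ, sin φ).
The central angle between the endpoints is δ = arccos(p₁·p₂) ≈ 0.934 rad (53.5°). The total great-circle distance is δ·R ≈ 0.934 × 3959 ≈ 3699 mi, so the target fraction is f = 1500/3699 ≈ 0.406.
Interpolate at f ≈ 0.406 with slerp weights a = sin((1−f)δ)/sin δ ≈ 0.656, b = sin(fδ)/sin δ ≈ 0.460.
p = a·p₁ + b·p₂ ≈ (-0.312, 0.758, -0.572); φ = arcsin(p_z) ≈ -34.92°, λ = atan2(p_y, p_x) ≈ 112.40°.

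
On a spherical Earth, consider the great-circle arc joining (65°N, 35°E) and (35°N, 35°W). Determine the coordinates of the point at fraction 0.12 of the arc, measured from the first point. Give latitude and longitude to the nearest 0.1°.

The haversine formula gives a central angle δ ≈ 0.879 rad (50.3°) between the endpoints.
Interpolate at f = 0.12 with slerp weights a = sin((1−f)δ)/sin δ ≈ 0.907, b = sin(fδ)/sin δ ≈ 0.137.
p = a·p₁ + b·p₂ ≈ (0.406, 0.156, 0.901); φ = arcsin(p_z) ≈ 64.24°, λ = atan2(p_y, p_x) ≈ 20.99°.

≈ (64.2°N, 21.0°E)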